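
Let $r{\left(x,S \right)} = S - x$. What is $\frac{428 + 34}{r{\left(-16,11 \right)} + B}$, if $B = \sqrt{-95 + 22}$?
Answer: $\frac{6237}{401} - \frac{231 i \sqrt{73}}{401} \approx 15.554 - 4.9219 i$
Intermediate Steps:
$B = i \sqrt{73}$ ($B = \sqrt{-73} = i \sqrt{73} \approx 8.544 i$)
$\frac{428 + 34}{r{\left(-16,11 \right)} + B} = \frac{428 + 34}{\left(11 - -16\right) + i \sqrt{73}} = \frac{462}{\left(11 + 16\right) + i \sqrt{73}} = \frac{462}{27 + i \sqrt{73}}$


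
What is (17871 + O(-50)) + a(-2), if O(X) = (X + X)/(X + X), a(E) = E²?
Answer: 17876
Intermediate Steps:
O(X) = 1 (O(X) = (2*X)/((2*X)) = (2*X)*(1/(2*X)) = 1)
(17871 + O(-50)) + a(-2) = (17871 + 1) + (-2)² = 17872 + 4 = 17876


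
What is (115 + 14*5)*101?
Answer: 18685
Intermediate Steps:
(115 + 14*5)*101 = (115 + 70)*101 = 185*101 = 18685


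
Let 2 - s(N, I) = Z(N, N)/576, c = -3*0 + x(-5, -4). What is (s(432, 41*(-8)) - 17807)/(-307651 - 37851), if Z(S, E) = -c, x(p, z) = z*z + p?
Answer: 10255669/199009152 ≈ 0.051534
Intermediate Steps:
x(p, z) = p + z² (x(p, z) = z² + p = p + z²)
c = 11 (c = -3*0 + (-5 + (-4)²) = 0 + (-5 + 16) = 0 + 11 = 11)
Z(S, E) = -11 (Z(S, E) = -1*11 = -11)
s(N, I) = 1163/576 (s(N, I) = 2 - (-11)/576 = 2 - 1*(-11/576) = 2 + 11/576 = 1163/576)
(s(432, 41*(-8)) - 17807)/(-307651 - 37851) = (1163/576 - 17807)/(-307651 - 37851) = -10255669/576/(-345502) = -10255669/576*(-1/345502) = 10255669/199009152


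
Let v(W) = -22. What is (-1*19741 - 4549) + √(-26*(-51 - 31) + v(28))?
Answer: -24290 + √2110 ≈ -24244.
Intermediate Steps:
(-1*19741 - 4549) + √(-26*(-51 - 31) + v(28)) = (-1*19741 - 4549) + √(-26*(-51 - 31) - 22) = (-19741 - 4549) + √(-26*(-82) - 22) = -24290 + √(2132 - 22) = -24290 + √2110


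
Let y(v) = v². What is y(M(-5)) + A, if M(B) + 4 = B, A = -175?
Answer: -94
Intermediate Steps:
M(B) = -4 + B
y(M(-5)) + A = (-4 - 5)² - 175 = (-9)² - 175 = 81 - 175 = -94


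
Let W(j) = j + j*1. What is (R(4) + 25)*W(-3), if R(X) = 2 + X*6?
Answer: -306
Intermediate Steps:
W(j) = 2*j (W(j) = j + j = 2*j)
R(X) = 2 + 6*X
(R(4) + 25)*W(-3) = ((2 + 6*4) + 25)*(2*(-3)) = ((2 + 24) + 25)*(-6) = (26 + 25)*(-6) = 51*(-6) = -306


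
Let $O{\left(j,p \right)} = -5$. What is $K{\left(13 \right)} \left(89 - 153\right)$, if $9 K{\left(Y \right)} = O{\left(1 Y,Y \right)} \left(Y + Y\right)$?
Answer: $\frac{8320}{9} \approx 924.44$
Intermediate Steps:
$K{\left(Y \right)} = - \frac{10 Y}{9}$ ($K{\left(Y \right)} = \frac{\left(-5\right) \left(Y + Y\right)}{9} = \frac{\left(-5\right) 2 Y}{9} = \frac{\left(-10\right) Y}{9} = - \frac{10 Y}{9}$)
$K{\left(13 \right)} \left(89 - 153\right) = \left(- \frac{10}{9}\right) 13 \left(89 - 153\right) = \left(- \frac{130}{9}\right) \left(-64\right) = \frac{8320}{9}$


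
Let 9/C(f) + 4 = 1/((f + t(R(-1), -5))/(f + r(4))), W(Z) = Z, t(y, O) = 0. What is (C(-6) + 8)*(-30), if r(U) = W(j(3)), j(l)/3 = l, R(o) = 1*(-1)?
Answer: -180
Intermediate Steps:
R(o) = -1
j(l) = 3*l
r(U) = 9 (r(U) = 3*3 = 9)
C(f) = 9/(-4 + (9 + f)/f) (C(f) = 9/(-4 + 1/((f + 0)/(f + 9))) = 9/(-4 + 1/(f/(9 + f))) = 9/(-4 + (9 + f)/f))
(C(-6) + 8)*(-30) = (-3*(-6)/(-3 - 6) + 8)*(-30) = (-3*(-6)/(-9) + 8)*(-30) = (-3*(-6)*(-1/9) + 8)*(-30) = (-2 + 8)*(-30) = 6*(-30) = -180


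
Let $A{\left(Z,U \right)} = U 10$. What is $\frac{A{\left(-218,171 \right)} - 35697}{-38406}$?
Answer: $\frac{11329}{12802} \approx 0.88494$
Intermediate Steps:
$A{\left(Z,U \right)} = 10 U$
$\frac{A{\left(-218,171 \right)} - 35697}{-38406} = \frac{10 \cdot 171 - 35697}{-38406} = \left(1710 - 35697\right) \left(- \frac{1}{38406}\right) = \left(-33987\right) \left(- \frac{1}{38406}\right) = \frac{11329}{12802}$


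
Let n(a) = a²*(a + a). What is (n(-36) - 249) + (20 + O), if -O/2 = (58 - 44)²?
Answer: -93933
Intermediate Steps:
O = -392 (O = -2*(58 - 44)² = -2*14² = -2*196 = -392)
n(a) = 2*a³ (n(a) = a²*(2*a) = 2*a³)
(n(-36) - 249) + (20 + O) = (2*(-36)³ - 249) + (20 - 392) = (2*(-46656) - 249) - 372 = (-93312 - 249) - 372 = -93561 - 372 = -93933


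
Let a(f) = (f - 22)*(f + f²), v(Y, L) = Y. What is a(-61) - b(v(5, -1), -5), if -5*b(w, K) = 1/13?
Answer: -19745699/65 ≈ -3.0378e+5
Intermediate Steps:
b(w, K) = -1/65 (b(w, K) = -⅕/13 = -⅕*1/13 = -1/65)
a(f) = (-22 + f)*(f + f²)
a(-61) - b(v(5, -1), -5) = -61*(-22 + (-61)² - 21*(-61)) - 1*(-1/65) = -61*(-22 + 3721 + 1281) + 1/65 = -61*4980 + 1/65 = -303780 + 1/65 = -19745699/65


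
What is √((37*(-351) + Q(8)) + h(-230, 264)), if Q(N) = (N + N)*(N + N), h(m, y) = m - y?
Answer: 115*I ≈ 115.0*I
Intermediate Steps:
Q(N) = 4*N² (Q(N) = (2*N)*(2*N) = 4*N²)
√((37*(-351) + Q(8)) + h(-230, 264)) = √((37*(-351) + 4*8²) + (-230 - 1*264)) = √((-12987 + 4*64) + (-230 - 264)) = √((-12987 + 256) - 494) = √(-12731 - 494) = √(-13225) = 115*I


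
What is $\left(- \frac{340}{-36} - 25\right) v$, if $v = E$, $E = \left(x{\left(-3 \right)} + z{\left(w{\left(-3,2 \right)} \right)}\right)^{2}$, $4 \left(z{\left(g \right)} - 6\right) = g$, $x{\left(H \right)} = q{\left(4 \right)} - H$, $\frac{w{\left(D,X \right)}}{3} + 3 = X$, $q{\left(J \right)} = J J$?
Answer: $- \frac{329315}{36} \approx -9147.6$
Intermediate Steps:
$q{\left(J \right)} = J^{2}$
$w{\left(D,X \right)} = -9 + 3 X$
$x{\left(H \right)} = 16 - H$ ($x{\left(H \right)} = 4^{2} - H = 16 - H$)
$z{\left(g \right)} = 6 + \frac{g}{4}$
$E = \frac{9409}{16}$ ($E = \left(\left(16 - -3\right) + \left(6 + \frac{-9 + 3 \cdot 2}{4}\right)\right)^{2} = \left(\left(16 + 3\right) + \left(6 + \frac{-9 + 6}{4}\right)\right)^{2} = \left(19 + \left(6 + \frac{1}{4} \left(-3\right)\right)\right)^{2} = \left(19 + \left(6 - \frac{3}{4}\right)\right)^{2} = \left(19 + \frac{21}{4}\right)^{2} = \left(\frac{97}{4}\right)^{2} = \frac{9409}{16} \approx 588.06$)
$v = \frac{9409}{16} \approx 588.06$
$\left(- \frac{340}{-36} - 25\right) v = \left(- \frac{340}{-36} - 25\right) \frac{9409}{16} = \left(\left(-340\right) \left(- \frac{1}{36}\right) - 25\right) \frac{9409}{16} = \left(\frac{85}{9} - 25\right) \frac{9409}{16} = \left(- \frac{140}{9}\right) \frac{9409}{16} = - \frac{329315}{36}$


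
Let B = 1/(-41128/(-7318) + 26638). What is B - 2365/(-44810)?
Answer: 11536272949/218424117943 ≈ 0.052816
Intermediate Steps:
B = 3659/97489006 (B = 1/(-41128*(-1/7318) + 26638) = 1/(20564/3659 + 26638) = 1/(97489006/3659) = 3659/97489006 ≈ 3.7532e-5)
B - 2365/(-44810) = 3659/97489006 - 2365/(-44810) = 3659/97489006 - 2365*(-1)/44810 = 3659/97489006 - 1*(-473/8962) = 3659/97489006 + 473/8962 = 11536272949/218424117943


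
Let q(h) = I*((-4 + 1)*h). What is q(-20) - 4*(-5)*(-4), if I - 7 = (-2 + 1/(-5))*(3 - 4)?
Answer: 472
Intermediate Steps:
I = 46/5 (I = 7 + (-2 + 1/(-5))*(3 - 4) = 7 + (-2 - ⅕)*(-1) = 7 - 11/5*(-1) = 7 + 11/5 = 46/5 ≈ 9.2000)
q(h) = -138*h/5 (q(h) = 46*((-4 + 1)*h)/5 = 46*(-3*h)/5 = -138*h/5)
q(-20) - 4*(-5)*(-4) = -138/5*(-20) - 4*(-5)*(-4) = 552 - (-20)*(-4) = 552 - 1*80 = 552 - 80 = 472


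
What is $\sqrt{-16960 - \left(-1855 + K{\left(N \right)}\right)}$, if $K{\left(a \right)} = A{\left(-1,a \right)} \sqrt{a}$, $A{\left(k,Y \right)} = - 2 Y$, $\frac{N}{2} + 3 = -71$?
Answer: $\sqrt{-15105 - 592 i \sqrt{37}} \approx 14.548 - 123.76 i$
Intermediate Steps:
$N = -148$ ($N = -6 + 2 \left(-71\right) = -6 - 142 = -148$)
$K{\left(a \right)} = - 2 a^{\frac{3}{2}}$ ($K{\left(a \right)} = - 2 a \sqrt{a} = - 2 a^{\frac{3}{2}}$)
$\sqrt{-16960 - \left(-1855 + K{\left(N \right)}\right)} = \sqrt{-16960 + \left(1855 - - 2 \left(-148\right)^{\frac{3}{2}}\right)} = \sqrt{-16960 + \left(1855 - - 2 \left(- 296 i \sqrt{37}\right)\right)} = \sqrt{-16960 + \left(1855 - 592 i \sqrt{37}\right)} = \sqrt{-15105 - 592 i \sqrt{37}}$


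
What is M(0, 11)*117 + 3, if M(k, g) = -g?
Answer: -1284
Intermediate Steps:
M(0, 11)*117 + 3 = -1*11*117 + 3 = -11*117 + 3 = -1287 + 3 = -1284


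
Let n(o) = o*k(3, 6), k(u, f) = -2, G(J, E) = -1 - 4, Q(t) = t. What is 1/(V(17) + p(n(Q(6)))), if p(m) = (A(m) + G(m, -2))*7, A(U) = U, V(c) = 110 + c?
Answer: ⅛ ≈ 0.12500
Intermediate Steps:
G(J, E) = -5
n(o) = -2*o (n(o) = o*(-2) = -2*o)
p(m) = -35 + 7*m (p(m) = (m - 5)*7 = (-5 + m)*7 = -35 + 7*m)
1/(V(17) + p(n(Q(6)))) = 1/((110 + 17) + (-35 + 7*(-2*6))) = 1/(127 + (-35 + 7*(-12))) = 1/(127 + (-35 - 84)) = 1/(127 - 119) = 1/8 = ⅛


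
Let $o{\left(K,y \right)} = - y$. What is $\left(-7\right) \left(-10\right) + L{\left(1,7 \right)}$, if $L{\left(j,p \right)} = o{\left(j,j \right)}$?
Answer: $69$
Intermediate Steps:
$L{\left(j,p \right)} = - j$
$\left(-7\right) \left(-10\right) + L{\left(1,7 \right)} = \left(-7\right) \left(-10\right) - 1 = 70 - 1 = 69$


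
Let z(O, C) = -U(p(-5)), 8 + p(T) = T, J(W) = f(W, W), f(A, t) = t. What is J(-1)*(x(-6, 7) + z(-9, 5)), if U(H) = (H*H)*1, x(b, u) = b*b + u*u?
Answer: 84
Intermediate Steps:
x(b, u) = b² + u²
J(W) = W
p(T) = -8 + T
U(H) = H² (U(H) = H²*1 = H²)
z(O, C) = -169 (z(O, C) = -(-8 - 5)² = -1*(-13)² = -1*169 = -169)
J(-1)*(x(-6, 7) + z(-9, 5)) = -(((-6)² + 7²) - 169) = -((36 + 49) - 169) = -(85 - 169) = -1*(-84) = 84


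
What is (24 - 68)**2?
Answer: 1936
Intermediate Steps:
(24 - 68)**2 = (-44)**2 = 1936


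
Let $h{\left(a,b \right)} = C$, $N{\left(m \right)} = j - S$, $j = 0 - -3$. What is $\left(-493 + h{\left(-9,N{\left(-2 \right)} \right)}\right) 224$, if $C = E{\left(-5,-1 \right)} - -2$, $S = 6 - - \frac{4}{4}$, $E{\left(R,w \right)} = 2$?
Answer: $-109536$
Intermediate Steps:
$j = 3$ ($j = 0 + 3 = 3$)
$S = 7$ ($S = 6 - \left(-4\right) \frac{1}{4} = 6 - -1 = 6 + 1 = 7$)
$C = 4$ ($C = 2 - -2 = 2 + 2 = 4$)
$N{\left(m \right)} = -4$ ($N{\left(m \right)} = 3 - 7 = -4$)
$h{\left(a,b \right)} = 4$
$\left(-493 + h{\left(-9,N{\left(-2 \right)} \right)}\right) 224 = \left(-493 + 4\right) 224 = \left(-489\right) 224 = -109536$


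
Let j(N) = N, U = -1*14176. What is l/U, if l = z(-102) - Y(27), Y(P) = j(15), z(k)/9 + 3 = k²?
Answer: -46797/7088 ≈ -6.6023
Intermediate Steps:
U = -14176
z(k) = -27 + 9*k²
Y(P) = 15
l = 93594 (l = (-27 + 9*(-102)²) - 1*15 = (-27 + 9*10404) - 15 = (-27 + 93636) - 15 = 93609 - 15 = 93594)
l/U = 93594/(-14176) = 93594*(-1/14176) = -46797/7088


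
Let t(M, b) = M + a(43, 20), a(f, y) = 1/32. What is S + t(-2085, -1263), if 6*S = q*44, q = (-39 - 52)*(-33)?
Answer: 637985/32 ≈ 19937.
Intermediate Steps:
a(f, y) = 1/32
q = 3003 (q = -91*(-33) = 3003)
S = 22022 (S = (3003*44)/6 = (1/6)*132132 = 22022)
t(M, b) = 1/32 + M (t(M, b) = M + 1/32 = 1/32 + M)
S + t(-2085, -1263) = 22022 + (1/32 - 2085) = 22022 - 66719/32 = 637985/32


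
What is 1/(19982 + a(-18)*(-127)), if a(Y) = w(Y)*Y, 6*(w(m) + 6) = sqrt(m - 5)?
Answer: 6266/42601459 - 381*I*sqrt(23)/42601459 ≈ 0.00014708 - 4.2891e-5*I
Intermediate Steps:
w(m) = -6 + sqrt(-5 + m)/6 (w(m) = -6 + sqrt(m - 5)/6 = -6 + sqrt(-5 + m)/6)
a(Y) = Y*(-6 + sqrt(-5 + Y)/6) (a(Y) = (-6 + sqrt(-5 + Y)/6)*Y = Y*(-6 + sqrt(-5 + Y)/6))
1/(19982 + a(-18)*(-127)) = 1/(19982 + ((1/6)*(-18)*(-36 + sqrt(-5 - 18)))*(-127)) = 1/(19982 + ((1/6)*(-18)*(-36 + sqrt(-23)))*(-127)) = 1/(19982 + ((1/6)*(-18)*(-36 + I*sqrt(23)))*(-127)) = 1/(19982 + (108 - 3*I*sqrt(23))*(-127)) = 1/(19982 + (-13716 + 381*I*sqrt(23))) = 1/(6266 + 381*I*sqrt(23))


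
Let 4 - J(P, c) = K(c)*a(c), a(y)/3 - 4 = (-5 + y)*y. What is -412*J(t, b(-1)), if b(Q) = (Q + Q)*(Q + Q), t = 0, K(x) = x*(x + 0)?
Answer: -1648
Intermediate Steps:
K(x) = x² (K(x) = x*x = x²)
a(y) = 12 + 3*y*(-5 + y) (a(y) = 12 + 3*((-5 + y)*y) = 12 + 3*(y*(-5 + y)) = 12 + 3*y*(-5 + y))
b(Q) = 4*Q² (b(Q) = (2*Q)*(2*Q) = 4*Q²)
J(P, c) = 4 - c²*(12 - 15*c + 3*c²)
-412*J(t, b(-1)) = -412*(4 + 3*(4*(-1)²)²*(-4 - (4*(-1)²)² + 5*(4*(-1)²))) = -412*(4 + 3*(4*1)²*(-4 - (4*1)² + 5*(4*1))) = -412*(4 + 3*4²*(-4 - 1*4² + 5*4)) = -412*(4 + 3*16*(-4 - 1*16 + 20)) = -412*(4 + 3*16*(-4 - 16 + 20)) = -412*(4 + 3*16*0) = -412*(4 + 0) = -412*4 = -1648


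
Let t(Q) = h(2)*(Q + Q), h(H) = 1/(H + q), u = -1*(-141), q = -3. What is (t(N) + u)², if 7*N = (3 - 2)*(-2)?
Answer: 982081/49 ≈ 20042.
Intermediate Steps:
u = 141
h(H) = 1/(-3 + H) (h(H) = 1/(H - 3) = 1/(-3 + H))
N = -2/7 (N = ((3 - 2)*(-2))/7 = (1*(-2))/7 = (⅐)*(-2) = -2/7 ≈ -0.28571)
t(Q) = -2*Q (t(Q) = (Q + Q)/(-3 + 2) = (2*Q)/(-1) = -2*Q)
(t(N) + u)² = (-2*(-2/7) + 141)² = (4/7 + 141)² = (991/7)² = 982081/49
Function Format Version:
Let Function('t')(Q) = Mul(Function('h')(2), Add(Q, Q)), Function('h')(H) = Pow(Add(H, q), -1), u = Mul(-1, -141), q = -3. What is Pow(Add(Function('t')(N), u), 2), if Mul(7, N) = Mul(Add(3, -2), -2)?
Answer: Rational(982081, 49) ≈ 20042.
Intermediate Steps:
u = 141
Function('h')(H) = Pow(Add(-3, H), -1) (Function('h')(H) = Pow(Add(H, -3), -1) = Pow(Add(-3, H), -1))
N = Rational(-2, 7) (N = Mul(Rational(1, 7), Mul(Add(3, -2), -2)) = Mul(Rational(1, 7), Mul(1, -2)) = Mul(Rational(1, 7), -2) = Rational(-2, 7) ≈ -0.28571)
Function('t')(Q) = Mul(-2, Q) (Function('t')(Q) = Mul(Pow(Add(-3, 2), -1), Add(Q, Q)) = Mul(Pow(-1, -1), Mul(2, Q)) = Mul(-1, Mul(2, Q)) = Mul(-2, Q))
Pow(Add(Function('t')(N), u), 2) = Pow(Add(Mul(-2, Rational(-2, 7)), 141), 2) = Pow(Add(Rational(4, 7), 141), 2) = Pow(Rational(991, 7), 2) = Rational(982081, 49)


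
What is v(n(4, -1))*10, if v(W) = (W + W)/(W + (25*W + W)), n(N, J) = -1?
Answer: 20/27 ≈ 0.74074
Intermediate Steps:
v(W) = 2/27 (v(W) = (2*W)/(W + 26*W) = (2*W)/((27*W)) = (2*W)*(1/(27*W)) = 2/27)
v(n(4, -1))*10 = (2/27)*10 = 20/27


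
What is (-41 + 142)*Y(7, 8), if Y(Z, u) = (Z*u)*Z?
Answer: 39592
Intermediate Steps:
Y(Z, u) = u*Z²
(-41 + 142)*Y(7, 8) = (-41 + 142)*(8*7²) = 101*(8*49) = 101*392 = 39592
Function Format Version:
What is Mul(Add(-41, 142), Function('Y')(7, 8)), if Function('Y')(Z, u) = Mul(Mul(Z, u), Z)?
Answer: 39592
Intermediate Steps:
Function('Y')(Z, u) = Mul(u, Pow(Z, 2))
Mul(Add(-41, 142), Function('Y')(7, 8)) = Mul(Add(-41, 142), Mul(8, Pow(7, 2))) = Mul(101, Mul(8, 49)) = Mul(101, 392) = 39592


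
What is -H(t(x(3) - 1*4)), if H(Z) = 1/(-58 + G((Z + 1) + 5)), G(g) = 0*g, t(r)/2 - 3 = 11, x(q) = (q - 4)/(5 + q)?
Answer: 1/58 ≈ 0.017241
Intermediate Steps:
x(q) = (-4 + q)/(5 + q)
t(r) = 28 (t(r) = 6 + 2*11 = 6 + 22 = 28)
G(g) = 0
H(Z) = -1/58 (H(Z) = 1/(-58 + 0) = 1/(-58) = -1/58)
-H(t(x(3) - 1*4)) = -1*(-1/58) = 1/58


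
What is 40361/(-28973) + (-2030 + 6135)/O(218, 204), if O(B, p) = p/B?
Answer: 12959707163/2955246 ≈ 4385.3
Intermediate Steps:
40361/(-28973) + (-2030 + 6135)/O(218, 204) = 40361/(-28973) + (-2030 + 6135)/((204/218)) = 40361*(-1/28973) + 4105/((204*(1/218))) = -40361/28973 + 4105/(102/109) = -40361/28973 + 4105*(109/102) = -40361/28973 + 447445/102 = 12959707163/2955246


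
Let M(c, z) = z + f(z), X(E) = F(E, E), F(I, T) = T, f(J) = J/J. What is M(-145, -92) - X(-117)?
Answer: 26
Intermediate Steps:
f(J) = 1
X(E) = E
M(c, z) = 1 + z (M(c, z) = z + 1 = 1 + z)
M(-145, -92) - X(-117) = (1 - 92) - 1*(-117) = -91 + 117 = 26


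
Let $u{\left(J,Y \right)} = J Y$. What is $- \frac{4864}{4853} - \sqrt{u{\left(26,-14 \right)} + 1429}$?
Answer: $- \frac{4864}{4853} - \sqrt{1065} \approx -33.637$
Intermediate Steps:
$- \frac{4864}{4853} - \sqrt{u{\left(26,-14 \right)} + 1429} = - \frac{4864}{4853} - \sqrt{26 \left(-14\right) + 1429} = \left(-4864\right) \frac{1}{4853} - \sqrt{-364 + 1429} = - \frac{4864}{4853} - \sqrt{1065}$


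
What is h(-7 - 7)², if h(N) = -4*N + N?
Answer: 1764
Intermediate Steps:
h(N) = -3*N
h(-7 - 7)² = (-3*(-7 - 7))² = (-3*(-14))² = 42² = 1764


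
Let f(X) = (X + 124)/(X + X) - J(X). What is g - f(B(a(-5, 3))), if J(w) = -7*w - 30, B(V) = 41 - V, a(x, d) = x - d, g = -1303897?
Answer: -127818633/98 ≈ -1.3043e+6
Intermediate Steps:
J(w) = -30 - 7*w
f(X) = 30 + 7*X + (124 + X)/(2*X) (f(X) = (X + 124)/(X + X) - (-30 - 7*X) = (124 + X)/((2*X)) + (30 + 7*X) = (124 + X)*(1/(2*X)) + (30 + 7*X) = (124 + X)/(2*X) + (30 + 7*X) = 30 + 7*X + (124 + X)/(2*X))
g - f(B(a(-5, 3))) = -1303897 - (61/2 + 7*(41 - (-5 - 1*3)) + 62/(41 - (-5 - 1*3))) = -1303897 - (61/2 + 7*(41 - (-5 - 3)) + 62/(41 - (-5 - 3))) = -1303897 - (61/2 + 7*(41 - 1*(-8)) + 62/(41 - 1*(-8))) = -1303897 - (61/2 + 7*(41 + 8) + 62/(41 + 8)) = -1303897 - (61/2 + 7*49 + 62/49) = -1303897 - (61/2 + 343 + 62*(1/49)) = -1303897 - (61/2 + 343 + 62/49) = -1303897 - 1*36727/98 = -1303897 - 36727/98 = -127818633/98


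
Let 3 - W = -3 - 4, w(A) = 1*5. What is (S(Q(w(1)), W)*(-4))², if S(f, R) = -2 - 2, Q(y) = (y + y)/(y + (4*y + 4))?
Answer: 256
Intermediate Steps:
w(A) = 5
W = 10 (W = 3 - (-3 - 4) = 3 - 1*(-7) = 3 + 7 = 10)
Q(y) = 2*y/(4 + 5*y) (Q(y) = (2*y)/(y + (4 + 4*y)) = (2*y)/(4 + 5*y) = 2*y/(4 + 5*y))
S(f, R) = -4
(S(Q(w(1)), W)*(-4))² = (-4*(-4))² = 16² = 256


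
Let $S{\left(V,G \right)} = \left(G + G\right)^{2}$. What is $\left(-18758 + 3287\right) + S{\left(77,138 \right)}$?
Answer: $60705$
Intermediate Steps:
$S{\left(V,G \right)} = 4 G^{2}$ ($S{\left(V,G \right)} = \left(2 G\right)^{2} = 4 G^{2}$)
$\left(-18758 + 3287\right) + S{\left(77,138 \right)} = \left(-18758 + 3287\right) + 4 \cdot 138^{2} = -15471 + 4 \cdot 19044 = -15471 + 76176 = 60705$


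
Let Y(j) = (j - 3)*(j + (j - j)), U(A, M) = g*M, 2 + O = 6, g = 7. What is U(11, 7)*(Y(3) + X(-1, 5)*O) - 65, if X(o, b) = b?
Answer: 915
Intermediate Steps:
O = 4 (O = -2 + 6 = 4)
U(A, M) = 7*M
Y(j) = j*(-3 + j) (Y(j) = (-3 + j)*(j + 0) = (-3 + j)*j = j*(-3 + j))
U(11, 7)*(Y(3) + X(-1, 5)*O) - 65 = (7*7)*(3*(-3 + 3) + 5*4) - 65 = 49*(3*0 + 20) - 65 = 49*(0 + 20) - 65 = 49*20 - 65 = 980 - 65 = 915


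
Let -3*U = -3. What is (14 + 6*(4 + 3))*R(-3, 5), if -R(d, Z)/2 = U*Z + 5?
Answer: -1120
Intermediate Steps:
U = 1 (U = -1/3*(-3) = 1)
R(d, Z) = -10 - 2*Z (R(d, Z) = -2*(1*Z + 5) = -2*(Z + 5) = -2*(5 + Z) = -10 - 2*Z)
(14 + 6*(4 + 3))*R(-3, 5) = (14 + 6*(4 + 3))*(-10 - 2*5) = (14 + 6*7)*(-10 - 10) = (14 + 42)*(-20) = 56*(-20) = -1120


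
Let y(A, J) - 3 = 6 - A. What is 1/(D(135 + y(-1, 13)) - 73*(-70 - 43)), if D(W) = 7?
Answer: 1/8256 ≈ 0.00012112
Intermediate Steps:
y(A, J) = 9 - A (y(A, J) = 3 + (6 - A) = 9 - A)
1/(D(135 + y(-1, 13)) - 73*(-70 - 43)) = 1/(7 - 73*(-70 - 43)) = 1/(7 - 73*(-113)) = 1/(7 + 8249) = 1/8256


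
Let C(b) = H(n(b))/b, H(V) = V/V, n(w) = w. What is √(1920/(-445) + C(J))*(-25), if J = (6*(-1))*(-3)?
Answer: -25*I*√1214494/534 ≈ -51.594*I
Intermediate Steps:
J = 18 (J = -6*(-3) = 18)
H(V) = 1
C(b) = 1/b
√(1920/(-445) + C(J))*(-25) = √(1920/(-445) + 1/18)*(-25) = √(1920*(-1/445) + 1/18)*(-25) = √(-384/89 + 1/18)*(-25) = √(-6823/1602)*(-25) = (I*√1214494/534)*(-25) = -25*I*√1214494/534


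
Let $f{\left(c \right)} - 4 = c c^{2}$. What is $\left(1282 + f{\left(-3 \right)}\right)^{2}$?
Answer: $1585081$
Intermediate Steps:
$f{\left(c \right)} = 4 + c^{3}$ ($f{\left(c \right)} = 4 + c c^{2} = 4 + c^{3}$)
$\left(1282 + f{\left(-3 \right)}\right)^{2} = \left(1282 + \left(4 + \left(-3\right)^{3}\right)\right)^{2} = \left(1282 + \left(4 - 27\right)\right)^{2} = \left(1282 - 23\right)^{2} = 1259^{2} = 1585081$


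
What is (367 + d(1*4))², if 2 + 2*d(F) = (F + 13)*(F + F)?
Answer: 188356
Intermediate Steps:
d(F) = -1 + F*(13 + F) (d(F) = -1 + ((F + 13)*(F + F))/2 = -1 + ((13 + F)*(2*F))/2 = -1 + (2*F*(13 + F))/2 = -1 + F*(13 + F))
(367 + d(1*4))² = (367 + (-1 + (1*4)² + 13*(1*4)))² = (367 + (-1 + 4² + 13*4))² = (367 + (-1 + 16 + 52))² = (367 + 67)² = 434² = 188356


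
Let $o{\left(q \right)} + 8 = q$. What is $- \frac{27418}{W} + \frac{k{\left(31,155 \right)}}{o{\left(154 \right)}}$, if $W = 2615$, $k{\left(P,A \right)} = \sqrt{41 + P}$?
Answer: $- \frac{27418}{2615} + \frac{3 \sqrt{2}}{73} \approx -10.427$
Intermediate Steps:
$o{\left(q \right)} = -8 + q$
$- \frac{27418}{W} + \frac{k{\left(31,155 \right)}}{o{\left(154 \right)}} = - \frac{27418}{2615} + \frac{\sqrt{41 + 31}}{-8 + 154} = \left(-27418\right) \frac{1}{2615} + \frac{\sqrt{72}}{146} = - \frac{27418}{2615} + 6 \sqrt{2} \cdot \frac{1}{146} = - \frac{27418}{2615} + \frac{3 \sqrt{2}}{73}$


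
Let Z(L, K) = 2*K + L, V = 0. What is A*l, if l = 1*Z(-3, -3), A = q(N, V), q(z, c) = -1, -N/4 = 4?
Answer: 9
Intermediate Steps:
N = -16 (N = -4*4 = -16)
A = -1
Z(L, K) = L + 2*K
l = -9 (l = 1*(-3 + 2*(-3)) = 1*(-3 - 6) = 1*(-9) = -9)
A*l = -1*(-9) = 9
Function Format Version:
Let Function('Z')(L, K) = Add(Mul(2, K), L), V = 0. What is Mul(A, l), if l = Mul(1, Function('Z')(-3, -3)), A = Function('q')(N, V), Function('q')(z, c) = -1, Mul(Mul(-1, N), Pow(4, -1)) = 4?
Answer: 9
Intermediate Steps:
N = -16 (N = Mul(-4, 4) = -16)
A = -1
Function('Z')(L, K) = Add(L, Mul(2, K))
l = -9 (l = Mul(1, Add(-3, Mul(2, -3))) = Mul(1, Add(-3, -6)) = Mul(1, -9) = -9)
Mul(A, l) = Mul(-1, -9) = 9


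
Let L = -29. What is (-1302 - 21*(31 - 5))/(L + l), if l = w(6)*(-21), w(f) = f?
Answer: 1848/155 ≈ 11.923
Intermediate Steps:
l = -126 (l = 6*(-21) = -126)
(-1302 - 21*(31 - 5))/(L + l) = (-1302 - 21*(31 - 5))/(-29 - 126) = (-1302 - 21*26)/(-155) = (-1302 - 546)*(-1/155) = -1848*(-1/155) = 1848/155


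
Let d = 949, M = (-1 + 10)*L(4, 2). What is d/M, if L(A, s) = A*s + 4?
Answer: 949/108 ≈ 8.7870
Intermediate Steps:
L(A, s) = 4 + A*s
M = 108 (M = (-1 + 10)*(4 + 4*2) = 9*(4 + 8) = 9*12 = 108)
d/M = 949/108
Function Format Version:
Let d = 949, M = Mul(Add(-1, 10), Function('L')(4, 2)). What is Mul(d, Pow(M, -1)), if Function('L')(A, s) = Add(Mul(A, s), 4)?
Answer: Rational(949, 108) ≈ 8.7870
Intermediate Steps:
Function('L')(A, s) = Add(4, Mul(A, s))
M = 108 (M = Mul(Add(-1, 10), Add(4, Mul(4, 2))) = Mul(9, Add(4, 8)) = Mul(9, 12) = 108)
Mul(d, Pow(M, -1)) = Mul(949, Pow(108, -1)) = Mul(949, Rational(1, 108)) = Rational(949, 108)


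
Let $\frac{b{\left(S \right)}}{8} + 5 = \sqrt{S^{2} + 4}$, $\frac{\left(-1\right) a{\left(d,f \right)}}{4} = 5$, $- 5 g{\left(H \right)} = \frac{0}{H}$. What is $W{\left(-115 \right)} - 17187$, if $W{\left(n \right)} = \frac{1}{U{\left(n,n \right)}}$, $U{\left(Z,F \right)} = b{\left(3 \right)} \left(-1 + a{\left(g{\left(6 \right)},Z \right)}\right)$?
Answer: $- \frac{34648987}{2016} + \frac{\sqrt{13}}{2016} \approx -17187.0$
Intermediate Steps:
$g{\left(H \right)} = 0$ ($g{\left(H \right)} = - \frac{0 \frac{1}{H}}{5} = \left(- \frac{1}{5}\right) 0 = 0$)
$a{\left(d,f \right)} = -20$ ($a{\left(d,f \right)} = \left(-4\right) 5 = -20$)
$b{\left(S \right)} = -40 + 8 \sqrt{4 + S^{2}}$ ($b{\left(S \right)} = -40 + 8 \sqrt{S^{2} + 4} = -40 + 8 \sqrt{4 + S^{2}}$)
$U{\left(Z,F \right)} = 840 - 168 \sqrt{13}$ ($U{\left(Z,F \right)} = \left(-40 + 8 \sqrt{4 + 3^{2}}\right) \left(-1 - 20\right) = \left(-40 + 8 \sqrt{4 + 9}\right) \left(-21\right) = \left(-40 + 8 \sqrt{13}\right) \left(-21\right) = 840 - 168 \sqrt{13}$)
$W{\left(n \right)} = \frac{1}{840 - 168 \sqrt{13}}$
$W{\left(-115 \right)} - 17187 = \left(\frac{5}{2016} + \frac{\sqrt{13}}{2016}\right) - 17187 = - \frac{34648987}{2016} + \frac{\sqrt{13}}{2016}$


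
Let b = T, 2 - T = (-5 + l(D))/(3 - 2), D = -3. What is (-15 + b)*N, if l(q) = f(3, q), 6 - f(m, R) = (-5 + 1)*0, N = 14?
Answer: -196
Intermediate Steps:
f(m, R) = 6 (f(m, R) = 6 - (-5 + 1)*0 = 6 - (-4)*0 = 6 - 1*0 = 6 + 0 = 6)
l(q) = 6
T = 1 (T = 2 - (-5 + 6)/(3 - 2) = 2 - 1/1 = 2 - 1 = 1)
b = 1
(-15 + b)*N = (-15 + 1)*14 = -14*14 = -196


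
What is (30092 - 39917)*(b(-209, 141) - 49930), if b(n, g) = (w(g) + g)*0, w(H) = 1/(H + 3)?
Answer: 490562250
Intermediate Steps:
w(H) = 1/(3 + H)
b(n, g) = 0 (b(n, g) = (1/(3 + g) + g)*0 = (g + 1/(3 + g))*0 = 0)
(30092 - 39917)*(b(-209, 141) - 49930) = (30092 - 39917)*(0 - 49930) = -9825*(-49930) = 490562250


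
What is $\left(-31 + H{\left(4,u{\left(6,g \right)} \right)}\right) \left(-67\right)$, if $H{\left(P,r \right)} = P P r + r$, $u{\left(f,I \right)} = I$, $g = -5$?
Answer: $7772$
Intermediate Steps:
$H{\left(P,r \right)} = r + r P^{2}$ ($H{\left(P,r \right)} = P^{2} r + r = r P^{2} + r = r + r P^{2}$)
$\left(-31 + H{\left(4,u{\left(6,g \right)} \right)}\right) \left(-67\right) = \left(-31 - 5 \left(1 + 4^{2}\right)\right) \left(-67\right) = \left(-31 - 5 \left(1 + 16\right)\right) \left(-67\right) = \left(-31 - 85\right) \left(-67\right) = \left(-116\right) \left(-67\right) = 7772$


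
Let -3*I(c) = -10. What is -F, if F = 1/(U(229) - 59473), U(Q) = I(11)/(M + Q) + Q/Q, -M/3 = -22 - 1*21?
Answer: 537/31936459 ≈ 1.6815e-5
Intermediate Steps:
M = 129 (M = -3*(-22 - 1*21) = -3*(-22 - 21) = -3*(-43) = 129)
I(c) = 10/3 (I(c) = -1/3*(-10) = 10/3)
U(Q) = 1 + 10/(3*(129 + Q)) (U(Q) = 10/(3*(129 + Q)) + Q/Q = 10/(3*(129 + Q)) + 1 = 1 + 10/(3*(129 + Q)))
F = -537/31936459 (F = 1/((397/3 + 229)/(129 + 229) - 59473) = 1/((1084/3)/358 - 59473) = 1/((1/358)*(1084/3) - 59473) = 1/(542/537 - 59473) = 1/(-31936459/537) = -537/31936459 ≈ -1.6815e-5)
-F = -1*(-537/31936459) = 537/31936459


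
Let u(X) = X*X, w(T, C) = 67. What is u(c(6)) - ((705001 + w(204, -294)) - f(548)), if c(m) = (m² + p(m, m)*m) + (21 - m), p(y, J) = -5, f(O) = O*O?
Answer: -404323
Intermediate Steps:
f(O) = O²
c(m) = 21 + m² - 6*m (c(m) = (m² - 5*m) + (21 - m) = 21 + m² - 6*m)
u(X) = X²
u(c(6)) - ((705001 + w(204, -294)) - f(548)) = (21 + 6² - 6*6)² - ((705001 + 67) - 1*548²) = (21 + 36 - 36)² - (705068 - 1*300304) = 21² - (705068 - 300304) = 441 - 1*404764 = 441 - 404764 = -404323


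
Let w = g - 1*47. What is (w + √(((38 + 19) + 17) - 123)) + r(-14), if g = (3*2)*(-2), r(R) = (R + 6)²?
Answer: 5 + 7*I ≈ 5.0 + 7.0*I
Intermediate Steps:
r(R) = (6 + R)²
g = -12 (g = 6*(-2) = -12)
w = -59 (w = -12 - 1*47 = -12 - 47 = -59)
(w + √(((38 + 19) + 17) - 123)) + r(-14) = (-59 + √(((38 + 19) + 17) - 123)) + (6 - 14)² = (-59 + √((57 + 17) - 123)) + (-8)² = (-59 + √(74 - 123)) + 64 = (-59 + √(-49)) + 64 = (-59 + 7*I) + 64 = 5 + 7*I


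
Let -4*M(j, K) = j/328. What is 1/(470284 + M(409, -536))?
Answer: 1312/617012199 ≈ 2.1264e-6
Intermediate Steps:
M(j, K) = -j/1312 (M(j, K) = -j/(4*328) = -j/1312)
1/(470284 + M(409, -536)) = 1/(470284 - 1/1312*409) = 1/(470284 - 409/1312) = 1/(617012199/1312) = 1312/617012199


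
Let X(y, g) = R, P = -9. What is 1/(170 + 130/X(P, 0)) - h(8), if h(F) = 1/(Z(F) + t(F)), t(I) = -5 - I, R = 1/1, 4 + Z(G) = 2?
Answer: 7/100 ≈ 0.070000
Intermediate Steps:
Z(G) = -2 (Z(G) = -4 + 2 = -2)
R = 1
X(y, g) = 1
h(F) = 1/(-7 - F) (h(F) = 1/(-2 + (-5 - F)) = 1/(-7 - F))
1/(170 + 130/X(P, 0)) - h(8) = 1/(170 + 130/1) - (-1)/(7 + 8) = 1/(170 + 130*1) - (-1)/15 = 1/(170 + 130) - (-1)/15 = 1/300 - 1*(-1/15) = 1/300 + 1/15 = 7/100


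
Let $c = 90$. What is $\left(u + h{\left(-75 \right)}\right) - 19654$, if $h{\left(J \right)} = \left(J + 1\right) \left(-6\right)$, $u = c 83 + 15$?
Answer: $-11725$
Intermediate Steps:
$u = 7485$ ($u = 90 \cdot 83 + 15 = 7470 + 15 = 7485$)
$h{\left(J \right)} = -6 - 6 J$ ($h{\left(J \right)} = \left(1 + J\right) \left(-6\right) = -6 - 6 J$)
$\left(u + h{\left(-75 \right)}\right) - 19654 = \left(7485 - -444\right) - 19654 = \left(7485 + \left(-6 + 450\right)\right) - 19654 = \left(7485 + 444\right) - 19654 = 7929 - 19654 = -11725$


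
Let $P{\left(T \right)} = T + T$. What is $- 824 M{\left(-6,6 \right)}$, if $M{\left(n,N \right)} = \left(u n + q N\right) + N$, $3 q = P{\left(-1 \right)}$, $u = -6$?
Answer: $-31312$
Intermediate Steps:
$P{\left(T \right)} = 2 T$
$q = - \frac{2}{3}$ ($q = \frac{2 \left(-1\right)}{3} = \frac{1}{3} \left(-2\right) = - \frac{2}{3} \approx -0.66667$)
$M{\left(n,N \right)} = - 6 n + \frac{N}{3}$ ($M{\left(n,N \right)} = \left(- 6 n - \frac{2 N}{3}\right) + N = - 6 n + \frac{N}{3}$)
$- 824 M{\left(-6,6 \right)} = - 824 \left(\left(-6\right) \left(-6\right) + \frac{1}{3} \cdot 6\right) = - 824 \left(36 + 2\right) = \left(-824\right) 38 = -31312$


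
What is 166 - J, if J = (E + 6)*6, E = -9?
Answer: 184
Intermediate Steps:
J = -18 (J = (-9 + 6)*6 = -3*6 = -18)
166 - J = 166 - 1*(-18) = 166 + 18 = 184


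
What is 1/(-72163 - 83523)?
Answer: -1/155686 ≈ -6.4232e-6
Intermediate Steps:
1/(-72163 - 83523) = 1/(-155686) = -1/155686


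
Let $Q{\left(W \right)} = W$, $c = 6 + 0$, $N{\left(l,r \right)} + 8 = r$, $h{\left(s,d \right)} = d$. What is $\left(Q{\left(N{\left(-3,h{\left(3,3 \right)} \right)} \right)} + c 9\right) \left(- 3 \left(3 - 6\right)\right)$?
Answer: $441$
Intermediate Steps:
$N{\left(l,r \right)} = -8 + r$
$c = 6$
$\left(Q{\left(N{\left(-3,h{\left(3,3 \right)} \right)} \right)} + c 9\right) \left(- 3 \left(3 - 6\right)\right) = \left(\left(-8 + 3\right) + 6 \cdot 9\right) \left(- 3 \left(3 - 6\right)\right) = \left(-5 + 54\right) \left(\left(-3\right) \left(-3\right)\right) = 49 \cdot 9 = 441$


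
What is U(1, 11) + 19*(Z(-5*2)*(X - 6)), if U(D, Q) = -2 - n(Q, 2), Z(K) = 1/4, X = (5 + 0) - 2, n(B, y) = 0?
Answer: -65/4 ≈ -16.250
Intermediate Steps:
X = 3 (X = 5 - 2 = 3)
Z(K) = ¼
U(D, Q) = -2 (U(D, Q) = -2 - 1*0 = -2 + 0 = -2)
U(1, 11) + 19*(Z(-5*2)*(X - 6)) = -2 + 19*((3 - 6)/4) = -2 + 19*((¼)*(-3)) = -2 + 19*(-¾) = -2 - 57/4 = -65/4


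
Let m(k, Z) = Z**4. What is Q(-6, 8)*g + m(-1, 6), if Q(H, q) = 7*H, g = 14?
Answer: 708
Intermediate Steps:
Q(-6, 8)*g + m(-1, 6) = (7*(-6))*14 + 6**4 = -42*14 + 1296 = -588 + 1296 = 708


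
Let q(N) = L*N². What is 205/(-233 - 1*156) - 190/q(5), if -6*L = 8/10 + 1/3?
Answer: 262591/6613 ≈ 39.708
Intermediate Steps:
L = -17/90 (L = -(8/10 + 1/3)/6 = -(8*(⅒) + 1*(⅓))/6 = -(⅘ + ⅓)/6 = -⅙*17/15 = -17/90 ≈ -0.18889)
q(N) = -17*N²/90
205/(-233 - 1*156) - 190/q(5) = 205/(-233 - 1*156) - 190/((-17/90*5²)) = 205/(-233 - 156) - 190/((-17/90*25)) = 205/(-389) - 190/(-85/18) = 205*(-1/389) - 190*(-18/85) = -205/389 + 684/17 = 262591/6613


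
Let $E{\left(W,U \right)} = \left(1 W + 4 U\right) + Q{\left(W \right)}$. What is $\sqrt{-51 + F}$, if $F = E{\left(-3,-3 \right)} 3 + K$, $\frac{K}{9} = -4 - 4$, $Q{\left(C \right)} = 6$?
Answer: $5 i \sqrt{6} \approx 12.247 i$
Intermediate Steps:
$K = -72$ ($K = 9 \left(-4 - 4\right) = 9 \left(-8\right) = -72$)
$E{\left(W,U \right)} = 6 + W + 4 U$ ($E{\left(W,U \right)} = \left(1 W + 4 U\right) + 6 = \left(W + 4 U\right) + 6 = 6 + W + 4 U$)
$F = -99$ ($F = \left(6 - 3 + 4 \left(-3\right)\right) 3 - 72 = \left(6 - 3 - 12\right) 3 - 72 = \left(-9\right) 3 - 72 = -27 - 72 = -99$)
$\sqrt{-51 + F} = \sqrt{-51 - 99} = \sqrt{-150} = 5 i \sqrt{6}$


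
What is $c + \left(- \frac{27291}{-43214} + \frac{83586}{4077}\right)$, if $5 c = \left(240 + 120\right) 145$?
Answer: $\frac{614359620377}{58727826} \approx 10461.0$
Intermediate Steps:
$c = 10440$ ($c = \frac{\left(240 + 120\right) 145}{5} = \frac{360 \cdot 145}{5} = \frac{1}{5} \cdot 52200 = 10440$)
$c + \left(- \frac{27291}{-43214} + \frac{83586}{4077}\right) = 10440 + \left(- \frac{27291}{-43214} + \frac{83586}{4077}\right) = 10440 + \left(\left(-27291\right) \left(- \frac{1}{43214}\right) + 83586 \cdot \frac{1}{4077}\right) = 10440 + \left(\frac{27291}{43214} + \frac{27862}{1359}\right) = 10440 + \frac{1241116937}{58727826} = \frac{614359620377}{58727826}$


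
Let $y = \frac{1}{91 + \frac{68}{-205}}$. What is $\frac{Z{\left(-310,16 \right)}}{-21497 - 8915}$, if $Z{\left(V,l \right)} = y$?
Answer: $- \frac{205}{565267844} \approx -3.6266 \cdot 10^{-7}$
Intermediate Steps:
$y = \frac{205}{18587}$ ($y = \frac{1}{91 + 68 \left(- \frac{1}{205}\right)} = \frac{1}{91 - \frac{68}{205}} = \frac{1}{\frac{18587}{205}} = \frac{205}{18587} \approx 0.011029$)
$Z{\left(V,l \right)} = \frac{205}{18587}$
$\frac{Z{\left(-310,16 \right)}}{-21497 - 8915} = \frac{205}{18587 \left(-21497 - 8915\right)} = \frac{205}{18587 \left(-30412\right)} = \frac{205}{18587} \left(- \frac{1}{30412}\right) = - \frac{205}{565267844}$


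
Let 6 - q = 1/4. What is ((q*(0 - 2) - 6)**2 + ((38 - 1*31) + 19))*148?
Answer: 49173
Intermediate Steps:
q = 23/4 (q = 6 - 1/4 = 23/4 ≈ 5.7500)
((q*(0 - 2) - 6)**2 + ((38 - 1*31) + 19))*148 = ((23*(0 - 2)/4 - 6)**2 + ((38 - 1*31) + 19))*148 = (((23/4)*(-2) - 6)**2 + ((38 - 31) + 19))*148 = ((-23/2 - 6)**2 + (7 + 19))*148 = ((-35/2)**2 + 26)*148 = (1225/4 + 26)*148 = (1329/4)*148 = 49173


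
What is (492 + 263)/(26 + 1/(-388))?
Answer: 292940/10087 ≈ 29.041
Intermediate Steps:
(492 + 263)/(26 + 1/(-388)) = 755/(26 - 1/388) = 755/(10087/388) = 755*(388/10087) = 292940/10087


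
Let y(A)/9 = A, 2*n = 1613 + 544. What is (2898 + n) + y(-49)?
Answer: 7071/2 ≈ 3535.5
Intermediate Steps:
n = 2157/2 (n = (1613 + 544)/2 = (1/2)*2157 = 2157/2 ≈ 1078.5)
y(A) = 9*A
(2898 + n) + y(-49) = (2898 + 2157/2) + 9*(-49) = 7953/2 - 441 = 7071/2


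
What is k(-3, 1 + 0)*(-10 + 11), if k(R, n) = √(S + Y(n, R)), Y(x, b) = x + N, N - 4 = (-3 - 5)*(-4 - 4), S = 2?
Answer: √71 ≈ 8.4261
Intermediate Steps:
N = 68 (N = 4 + (-3 - 5)*(-4 - 4) = 4 - 8*(-8) = 4 + 64 = 68)
Y(x, b) = 68 + x (Y(x, b) = x + 68 = 68 + x)
k(R, n) = √(70 + n) (k(R, n) = √(2 + (68 + n)) = √(70 + n))
k(-3, 1 + 0)*(-10 + 11) = √(70 + (1 + 0))*(-10 + 11) = √(70 + 1)*1 = √71*1 = √71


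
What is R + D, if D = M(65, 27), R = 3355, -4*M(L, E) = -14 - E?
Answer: 13461/4 ≈ 3365.3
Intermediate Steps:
M(L, E) = 7/2 + E/4 (M(L, E) = -(-14 - E)/4 = 7/2 + E/4)
D = 41/4 (D = 7/2 + (1/4)*27 = 7/2 + 27/4 = 41/4 ≈ 10.250)
R + D = 3355 + 41/4 = 13461/4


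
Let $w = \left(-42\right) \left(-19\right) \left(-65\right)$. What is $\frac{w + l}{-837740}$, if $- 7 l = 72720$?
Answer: $\frac{43581}{586418} \approx 0.074317$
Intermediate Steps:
$l = - \frac{72720}{7}$ ($l = \left(- \frac{1}{7}\right) 72720 = - \frac{72720}{7} \approx -10389.0$)
$w = -51870$ ($w = 798 \left(-65\right) = -51870$)
$\frac{w + l}{-837740} = \frac{-51870 - \frac{72720}{7}}{-837740} = \left(- \frac{435810}{7}\right) \left(- \frac{1}{837740}\right) = \frac{43581}{586418}$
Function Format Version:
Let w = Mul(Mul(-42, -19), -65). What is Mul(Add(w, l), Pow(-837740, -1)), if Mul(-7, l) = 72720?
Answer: Rational(43581, 586418) ≈ 0.074317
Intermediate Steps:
l = Rational(-72720, 7) (l = Mul(Rational(-1, 7), 72720) = Rational(-72720, 7) ≈ -10389.)
w = -51870 (w = Mul(798, -65) = -51870)
Mul(Add(w, l), Pow(-837740, -1)) = Mul(Add(-51870, Rational(-72720, 7)), Pow(-837740, -1)) = Mul(Rational(-435810, 7), Rational(-1, 837740)) = Rational(43581, 586418)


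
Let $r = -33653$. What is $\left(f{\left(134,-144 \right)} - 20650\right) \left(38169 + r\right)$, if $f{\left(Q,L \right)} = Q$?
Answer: $-92650256$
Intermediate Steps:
$\left(f{\left(134,-144 \right)} - 20650\right) \left(38169 + r\right) = \left(134 - 20650\right) \left(38169 - 33653\right) = \left(-20516\right) 4516 = -92650256$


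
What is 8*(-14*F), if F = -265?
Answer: 29680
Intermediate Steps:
8*(-14*F) = 8*(-14*(-265)) = 8*3710 = 29680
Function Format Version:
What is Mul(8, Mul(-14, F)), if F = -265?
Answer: 29680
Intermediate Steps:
Mul(8, Mul(-14, F)) = Mul(8, Mul(-14, -265)) = Mul(8, 3710) = 29680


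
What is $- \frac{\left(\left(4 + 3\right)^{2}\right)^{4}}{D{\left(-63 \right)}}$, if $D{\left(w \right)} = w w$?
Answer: $- \frac{117649}{81} \approx -1452.5$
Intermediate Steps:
$D{\left(w \right)} = w^{2}$
$- \frac{\left(\left(4 + 3\right)^{2}\right)^{4}}{D{\left(-63 \right)}} = - \frac{\left(\left(4 + 3\right)^{2}\right)^{4}}{\left(-63\right)^{2}} = - \frac{\left(7^{2}\right)^{4}}{3969} = - \frac{49^{4}}{3969} = - \frac{5764801}{3969} = \left(-1\right) \frac{117649}{81} = - \frac{117649}{81}$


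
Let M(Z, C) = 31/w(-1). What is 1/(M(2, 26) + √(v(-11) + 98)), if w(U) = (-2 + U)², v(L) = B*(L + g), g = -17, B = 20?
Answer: 279/38383 - 81*I*√462/38383 ≈ 0.0072688 - 0.045359*I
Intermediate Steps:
v(L) = -340 + 20*L (v(L) = 20*(L - 17) = 20*(-17 + L) = -340 + 20*L)
M(Z, C) = 31/9 (M(Z, C) = 31/((-2 - 1)²) = 31/((-3)²) = 31/9)
1/(M(2, 26) + √(v(-11) + 98)) = 1/(31/9 + √((-340 + 20*(-11)) + 98)) = 1/(31/9 + √((-340 - 220) + 98)) = 1/(31/9 + √(-560 + 98)) = 1/(31/9 + √(-462)) = 1/(31/9 + I*√462)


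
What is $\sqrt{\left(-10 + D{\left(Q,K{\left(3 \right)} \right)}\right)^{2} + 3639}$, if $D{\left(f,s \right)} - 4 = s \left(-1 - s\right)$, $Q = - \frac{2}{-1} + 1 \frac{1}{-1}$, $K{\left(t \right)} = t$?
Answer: $\sqrt{3963} \approx 62.952$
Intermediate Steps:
$Q = 1$ ($Q = \left(-2\right) \left(-1\right) + 1 \left(-1\right) = 2 - 1 = 1$)
$D{\left(f,s \right)} = 4 + s \left(-1 - s\right)$
$\sqrt{\left(-10 + D{\left(Q,K{\left(3 \right)} \right)}\right)^{2} + 3639} = \sqrt{\left(-10 - 8\right)^{2} + 3639} = \sqrt{\left(-18\right)^{2} + 3639} = \sqrt{324 + 3639} = \sqrt{3963}$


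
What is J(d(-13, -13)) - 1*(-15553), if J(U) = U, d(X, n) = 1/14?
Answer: 217743/14 ≈ 15553.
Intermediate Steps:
d(X, n) = 1/14
J(d(-13, -13)) - 1*(-15553) = 1/14 - 1*(-15553) = 1/14 + 15553 = 217743/14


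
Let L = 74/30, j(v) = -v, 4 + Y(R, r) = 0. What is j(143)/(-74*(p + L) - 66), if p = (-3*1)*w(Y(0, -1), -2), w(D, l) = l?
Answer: 2145/10388 ≈ 0.20649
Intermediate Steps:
Y(R, r) = -4 (Y(R, r) = -4 + 0 = -4)
p = 6 (p = -3*1*(-2) = -3*(-2) = 6)
L = 37/15 (L = 74*(1/30) = 37/15 ≈ 2.4667)
j(143)/(-74*(p + L) - 66) = (-1*143)/(-74*(6 + 37/15) - 66) = -143/(-74*127/15 - 66) = -143/(-9398/15 - 66) = -143/(-10388/15) = -143*(-15/10388) = 2145/10388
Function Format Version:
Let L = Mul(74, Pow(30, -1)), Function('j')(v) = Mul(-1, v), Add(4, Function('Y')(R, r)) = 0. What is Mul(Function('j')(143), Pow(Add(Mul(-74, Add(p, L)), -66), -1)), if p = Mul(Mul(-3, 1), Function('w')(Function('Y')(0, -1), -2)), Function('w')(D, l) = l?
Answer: Rational(2145, 10388) ≈ 0.20649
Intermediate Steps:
Function('Y')(R, r) = -4 (Function('Y')(R, r) = Add(-4, 0) = -4)
p = 6 (p = Mul(Mul(-3, 1), -2) = Mul(-3, -2) = 6)
L = Rational(37, 15) (L = Mul(74, Rational(1, 30)) = Rational(37, 15) ≈ 2.4667)
Mul(Function('j')(143), Pow(Add(Mul(-74, Add(p, L)), -66), -1)) = Mul(Mul(-1, 143), Pow(Add(Mul(-74, Add(6, Rational(37, 15))), -66), -1)) = Mul(-143, Pow(Add(Mul(-74, Rational(127, 15)), -66), -1)) = Mul(-143, Pow(Add(Rational(-9398, 15), -66), -1)) = Mul(-143, Pow(Rational(-10388, 15), -1)) = Mul(-143, Rational(-15, 10388)) = Rational(2145, 10388)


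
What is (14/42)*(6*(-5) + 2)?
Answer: -28/3 ≈ -9.3333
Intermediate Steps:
(14/42)*(6*(-5) + 2) = ((1/42)*14)*(-30 + 2) = (⅓)*(-28) = -28/3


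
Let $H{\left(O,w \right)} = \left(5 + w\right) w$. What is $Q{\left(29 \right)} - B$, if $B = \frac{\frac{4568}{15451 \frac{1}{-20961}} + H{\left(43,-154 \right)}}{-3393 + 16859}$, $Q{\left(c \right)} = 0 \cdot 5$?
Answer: $- \frac{129394399}{104031583} \approx -1.2438$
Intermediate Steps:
$Q{\left(c \right)} = 0$
$H{\left(O,w \right)} = w \left(5 + w\right)$
$B = \frac{129394399}{104031583}$ ($B = \frac{\frac{4568}{15451 \frac{1}{-20961}} - 154 \left(5 - 154\right)}{-3393 + 16859} = \frac{\frac{4568}{15451 \left(- \frac{1}{20961}\right)} - -22946}{13466} = \left(\frac{4568}{- \frac{15451}{20961}} + 22946\right) \frac{1}{13466} = \left(4568 \left(- \frac{20961}{15451}\right) + 22946\right) \frac{1}{13466} = \left(- \frac{95749848}{15451} + 22946\right) \frac{1}{13466} = \frac{258788798}{15451} \cdot \frac{1}{13466} = \frac{129394399}{104031583} \approx 1.2438$)
$Q{\left(29 \right)} - B = 0 - \frac{129394399}{104031583} = - \frac{129394399}{104031583}$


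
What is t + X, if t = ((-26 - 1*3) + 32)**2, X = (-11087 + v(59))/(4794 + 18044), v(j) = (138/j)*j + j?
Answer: 97326/11419 ≈ 8.5232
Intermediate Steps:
v(j) = 138 + j
X = -5445/11419 (X = (-11087 + (138 + 59))/(4794 + 18044) = (-11087 + 197)/22838 = -10890*1/22838 = -5445/11419 ≈ -0.47684)
t = 9 (t = ((-26 - 3) + 32)**2 = (-29 + 32)**2 = 3**2 = 9)
t + X = 9 - 5445/11419 = 97326/11419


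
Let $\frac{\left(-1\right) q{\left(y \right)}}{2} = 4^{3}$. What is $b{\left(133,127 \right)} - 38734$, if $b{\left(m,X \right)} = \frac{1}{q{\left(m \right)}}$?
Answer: $- \frac{4957953}{128} \approx -38734.0$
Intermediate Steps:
$q{\left(y \right)} = -128$ ($q{\left(y \right)} = - 2 \cdot 4^{3} = \left(-2\right) 64 = -128$)
$b{\left(m,X \right)} = - \frac{1}{128}$ ($b{\left(m,X \right)} = \frac{1}{-128} = - \frac{1}{128}$)
$b{\left(133,127 \right)} - 38734 = - \frac{1}{128} - 38734 = - \frac{4957953}{128}$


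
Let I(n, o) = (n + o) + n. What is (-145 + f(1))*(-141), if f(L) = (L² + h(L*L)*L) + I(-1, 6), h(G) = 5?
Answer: 19035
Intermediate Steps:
I(n, o) = o + 2*n
f(L) = 4 + L² + 5*L (f(L) = (L² + 5*L) + (6 + 2*(-1)) = (L² + 5*L) + (6 - 2) = (L² + 5*L) + 4 = 4 + L² + 5*L)
(-145 + f(1))*(-141) = (-145 + (4 + 1² + 5*1))*(-141) = (-145 + (4 + 1 + 5))*(-141) = (-145 + 10)*(-141) = -135*(-141) = 19035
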